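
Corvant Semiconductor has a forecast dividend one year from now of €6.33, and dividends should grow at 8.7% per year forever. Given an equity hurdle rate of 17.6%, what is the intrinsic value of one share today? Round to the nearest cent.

Gordon growth model: P₀ = D₁/(r − g), with D₁ = 6.33 given directly.
P₀ = 6.3300 / (0.176 − 0.087) = 6.3300 / 0.089 = 71.1236

€71.12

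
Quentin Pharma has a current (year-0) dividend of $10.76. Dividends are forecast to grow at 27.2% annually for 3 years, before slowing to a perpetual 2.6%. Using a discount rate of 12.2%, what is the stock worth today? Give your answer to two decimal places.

Two-stage DDM. Project D₁…D_3 at 0.272, terminal growth 0.026, discount at r = 0.122.
D_1 = 13.6867
D_2 = 17.4095
D_3 = 22.1449
Terminal value at t=3: TV = D_4/(r−g) = 22.7207/(0.122−0.026) = 236.6736
P₀ = 13.6867/(1+0.122)^1 + 17.4095/(1+0.122)^2 + 22.1449/(1+0.122)^3 + 236.6736/(1+0.122)^3 = 209.2663

$209.27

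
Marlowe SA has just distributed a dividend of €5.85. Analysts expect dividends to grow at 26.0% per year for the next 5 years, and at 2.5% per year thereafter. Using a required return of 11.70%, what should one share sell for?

Two-stage DDM. Project D₁…D_5 at 0.26, terminal growth 0.025, discount at r = 0.117.
D_1 = 7.3710
D_2 = 9.2875
D_3 = 11.7022
D_4 = 14.7448
D_5 = 18.5784
Terminal value at t=5: TV = D_6/(r−g) = 19.0429/(0.117−0.025) = 206.9877
P₀ = 7.3710/(1+0.117)^1 + 9.2875/(1+0.117)^2 + 11.7022/(1+0.117)^3 + 14.7448/(1+0.117)^4 + 18.5784/(1+0.117)^5 + 206.9877/(1+0.117)^5 = 161.6313

€161.63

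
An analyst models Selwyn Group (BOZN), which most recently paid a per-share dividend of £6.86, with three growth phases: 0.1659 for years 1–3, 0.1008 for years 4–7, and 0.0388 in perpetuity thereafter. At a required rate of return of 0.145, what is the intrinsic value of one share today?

Three-stage DDM. Project D₁…D_7; terminal Gordon value at t=7 with g = 0.0388; discount at r = 0.145.
D_1 = 7.9981
D_2 = 9.3250
D_3 = 10.8720
D_4 = 11.9679
D_5 = 13.1742
D_6 = 14.5022
D_7 = 15.9640
TV_7 = 16.5834/(0.145−0.0388) = 156.1526
P₀ = Σ Dₜ/(1+r)ᵗ + TV_7/(1+r)^7 = 108.1424

£108.14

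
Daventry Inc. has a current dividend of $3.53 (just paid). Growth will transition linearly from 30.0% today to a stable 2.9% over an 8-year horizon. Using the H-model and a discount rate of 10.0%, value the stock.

$105.05

H-model: P₀ = D₀[(1+g_L) + H(g_S−g_L)]/(r−g_L), with H = 8/2 = 4.
P₀ = 3.53 × [(1+0.029) + 4×(0.3−0.029)] / (0.1−0.029)
   = 3.53 × 2.1130 / 0.071 = 105.0548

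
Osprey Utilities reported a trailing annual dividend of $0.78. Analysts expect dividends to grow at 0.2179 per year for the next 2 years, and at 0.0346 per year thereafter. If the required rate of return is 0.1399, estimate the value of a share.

Two-stage DDM. Project D₁…D_2 at 0.2179, terminal growth 0.0346, discount at r = 0.1399.
D_1 = 0.9500
D_2 = 1.1570
Terminal value at t=2: TV = D_3/(r−g) = 1.1970/(0.1399−0.0346) = 11.3674
P₀ = 0.9500/(1+0.1399)^1 + 1.1570/(1+0.1399)^2 + 11.3674/(1+0.1399)^2 = 10.4722

$10.47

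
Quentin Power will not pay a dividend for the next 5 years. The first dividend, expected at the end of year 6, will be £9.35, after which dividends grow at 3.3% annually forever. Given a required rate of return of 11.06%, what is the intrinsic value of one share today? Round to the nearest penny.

£71.31

Deferred-dividend DDM. At t=5 the remaining stream is a growing perpetuity with first payment D_6 = 9.35.
V_5 = D_6/(r−g) = 9.35/(0.1106−0.033) = 120.4897
P₀ = V_5/(1+r)^5 = 120.4897/(1+0.1106)^5 = 71.3118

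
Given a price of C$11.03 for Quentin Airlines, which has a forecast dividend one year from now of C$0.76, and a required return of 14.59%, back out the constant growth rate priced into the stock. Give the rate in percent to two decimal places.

7.70%

From P₀ = D₁/(r − g), the implied growth is g = r − D₁/P₀.
g = 0.1459 − 0.76/11.03 = 0.1459 − 0.06890 = 0.07700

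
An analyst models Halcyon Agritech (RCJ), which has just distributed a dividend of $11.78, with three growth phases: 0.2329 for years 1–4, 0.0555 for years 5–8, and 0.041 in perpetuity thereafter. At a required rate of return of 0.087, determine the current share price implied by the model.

Three-stage DDM. Project D₁…D_8; terminal Gordon value at t=8 with g = 0.041; discount at r = 0.087.
D_1 = 14.5236
D_2 = 17.9061
D_3 = 22.0764
D_4 = 27.2180
D_5 = 28.7286
D_6 = 30.3231
D_7 = 32.0060
D_8 = 33.7823
TV_8 = 35.1674/(0.087−0.041) = 764.5089
P₀ = Σ Dₜ/(1+r)ᵗ + TV_8/(1+r)^8 = 529.9293

$529.93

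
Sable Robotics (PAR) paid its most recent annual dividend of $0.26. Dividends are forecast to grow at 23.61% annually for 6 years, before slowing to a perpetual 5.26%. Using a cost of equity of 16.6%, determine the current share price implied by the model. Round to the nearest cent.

Two-stage DDM. Project D₁…D_6 at 0.2361, terminal growth 0.0526, discount at r = 0.166.
D_1 = 0.3214
D_2 = 0.3973
D_3 = 0.4911
D_4 = 0.6070
D_5 = 0.7503
D_6 = 0.9275
Terminal value at t=6: TV = D_7/(r−g) = 0.9762/(0.166−0.0526) = 8.6089
P₀ = 0.3214/(1+0.166)^1 + 0.3973/(1+0.166)^2 + 0.4911/(1+0.166)^3 + 0.6070/(1+0.166)^4 + 0.7503/(1+0.166)^5 + 0.9275/(1+0.166)^6 + 8.6089/(1+0.166)^6 = 5.3489

$5.35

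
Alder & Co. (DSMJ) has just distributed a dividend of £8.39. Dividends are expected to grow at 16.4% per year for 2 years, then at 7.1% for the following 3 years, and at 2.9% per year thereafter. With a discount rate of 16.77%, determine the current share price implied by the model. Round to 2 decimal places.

Three-stage DDM. Project D₁…D_5; terminal Gordon value at t=5 with g = 0.029; discount at r = 0.1677.
D_1 = 9.7660
D_2 = 11.3676
D_3 = 12.1747
D_4 = 13.0391
D_5 = 13.9649
TV_5 = 14.3698/(0.1677−0.029) = 103.6037
P₀ = Σ Dₜ/(1+r)ᵗ + TV_5/(1+r)^5 = 85.5147

£85.51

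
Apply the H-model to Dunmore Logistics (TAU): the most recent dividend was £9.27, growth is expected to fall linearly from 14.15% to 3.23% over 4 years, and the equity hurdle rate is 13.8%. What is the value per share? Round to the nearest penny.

H-model: P₀ = D₀[(1+g_L) + H(g_S−g_L)]/(r−g_L), with H = 4/2 = 2.
P₀ = 9.27 × [(1+0.0323) + 2×(0.1415−0.0323)] / (0.138−0.0323)
   = 9.27 × 1.2507 / 0.1057 = 109.6877

£109.69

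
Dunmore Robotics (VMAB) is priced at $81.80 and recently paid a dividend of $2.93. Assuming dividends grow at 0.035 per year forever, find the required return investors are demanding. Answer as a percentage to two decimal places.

Rearranging the constant-growth DDM: r = D₁/P₀ + g.
D₁ = 2.93 × (1 + 0.035) = 3.0326.
r = 3.0326 / 81.80 + 0.035 = 0.03707 + 0.035 = 0.07207

7.21%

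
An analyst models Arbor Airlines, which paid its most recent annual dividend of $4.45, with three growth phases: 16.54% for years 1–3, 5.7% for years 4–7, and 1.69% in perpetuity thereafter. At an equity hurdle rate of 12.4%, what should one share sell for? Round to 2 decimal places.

Three-stage DDM. Project D₁…D_7; terminal Gordon value at t=7 with g = 0.0169; discount at r = 0.124.
D_1 = 5.1860
D_2 = 6.0438
D_3 = 7.0434
D_4 = 7.4449
D_5 = 7.8693
D_6 = 8.3178
D_7 = 8.7919
TV_7 = 8.9405/(0.124−0.0169) = 83.4783
P₀ = Σ Dₜ/(1+r)ᵗ + TV_7/(1+r)^7 = 68.2431

$68.24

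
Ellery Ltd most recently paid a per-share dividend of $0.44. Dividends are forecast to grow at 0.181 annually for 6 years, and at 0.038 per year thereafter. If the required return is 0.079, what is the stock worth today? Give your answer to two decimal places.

Two-stage DDM. Project D₁…D_6 at 0.181, terminal growth 0.038, discount at r = 0.079.
D_1 = 0.5196
D_2 = 0.6137
D_3 = 0.7248
D_4 = 0.8560
D_5 = 1.0109
D_6 = 1.1939
Terminal value at t=6: TV = D_7/(r−g) = 1.2392/(0.079−0.038) = 30.2249
P₀ = 0.5196/(1+0.079)^1 + 0.6137/(1+0.079)^2 + 0.7248/(1+0.079)^3 + 0.8560/(1+0.079)^4 + 1.0109/(1+0.079)^5 + 1.1939/(1+0.079)^6 + 30.2249/(1+0.079)^6 = 22.8179

$22.82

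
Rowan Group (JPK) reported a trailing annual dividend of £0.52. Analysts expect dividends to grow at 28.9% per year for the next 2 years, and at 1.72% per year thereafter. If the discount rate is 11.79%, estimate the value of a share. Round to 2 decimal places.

Two-stage DDM. Project D₁…D_2 at 0.289, terminal growth 0.0172, discount at r = 0.1179.
D_1 = 0.6703
D_2 = 0.8640
Terminal value at t=2: TV = D_3/(r−g) = 0.8789/(0.1179−0.0172) = 8.7274
P₀ = 0.6703/(1+0.1179)^1 + 0.8640/(1+0.1179)^2 + 8.7274/(1+0.1179)^2 = 8.2746

£8.27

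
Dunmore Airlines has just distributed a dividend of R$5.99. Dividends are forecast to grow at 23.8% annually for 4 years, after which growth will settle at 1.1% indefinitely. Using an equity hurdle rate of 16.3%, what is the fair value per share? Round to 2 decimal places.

Two-stage DDM. Project D₁…D_4 at 0.238, terminal growth 0.011, discount at r = 0.163.
D_1 = 7.4156
D_2 = 9.1805
D_3 = 11.3655
D_4 = 14.0705
Terminal value at t=4: TV = D_5/(r−g) = 14.2253/(0.163−0.011) = 93.5873
P₀ = 7.4156/(1+0.163)^1 + 9.1805/(1+0.163)^2 + 11.3655/(1+0.163)^3 + 14.0705/(1+0.163)^4 + 93.5873/(1+0.163)^4 = 79.2363

R$79.24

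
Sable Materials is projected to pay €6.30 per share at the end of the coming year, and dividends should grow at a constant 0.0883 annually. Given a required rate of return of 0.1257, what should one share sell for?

Gordon growth model: P₀ = D₁/(r − g), with D₁ = 6.30 given directly.
P₀ = 6.3000 / (0.1257 − 0.0883) = 6.3000 / 0.0374 = 168.4492

€168.45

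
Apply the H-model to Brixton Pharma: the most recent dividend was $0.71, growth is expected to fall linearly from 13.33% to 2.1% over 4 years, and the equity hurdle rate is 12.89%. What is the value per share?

$8.20

H-model: P₀ = D₀[(1+g_L) + H(g_S−g_L)]/(r−g_L), with H = 4/2 = 2.
P₀ = 0.71 × [(1+0.021) + 2×(0.1333−0.021)] / (0.1289−0.021)
   = 0.71 × 1.2456 / 0.1079 = 8.1963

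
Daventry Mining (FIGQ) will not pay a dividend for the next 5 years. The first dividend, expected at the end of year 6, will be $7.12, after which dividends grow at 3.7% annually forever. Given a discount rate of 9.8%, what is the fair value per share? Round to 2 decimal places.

$73.14

Deferred-dividend DDM. At t=5 the remaining stream is a growing perpetuity with first payment D_6 = 7.12.
V_5 = D_6/(r−g) = 7.12/(0.098−0.037) = 116.7213
P₀ = V_5/(1+r)^5 = 116.7213/(1+0.098)^5 = 73.1372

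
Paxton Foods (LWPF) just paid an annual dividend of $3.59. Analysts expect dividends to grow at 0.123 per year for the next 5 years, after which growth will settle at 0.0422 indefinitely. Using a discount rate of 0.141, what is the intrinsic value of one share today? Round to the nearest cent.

Two-stage DDM. Project D₁…D_5 at 0.123, terminal growth 0.0422, discount at r = 0.141.
D_1 = 4.0316
D_2 = 4.5275
D_3 = 5.0843
D_4 = 5.7097
D_5 = 6.4120
Terminal value at t=5: TV = D_6/(r−g) = 6.6826/(0.141−0.0422) = 67.6375
P₀ = 4.0316/(1+0.141)^1 + 4.5275/(1+0.141)^2 + 5.0843/(1+0.141)^3 + 5.7097/(1+0.141)^4 + 6.4120/(1+0.141)^5 + 67.6375/(1+0.141)^5 = 52.0933

$52.09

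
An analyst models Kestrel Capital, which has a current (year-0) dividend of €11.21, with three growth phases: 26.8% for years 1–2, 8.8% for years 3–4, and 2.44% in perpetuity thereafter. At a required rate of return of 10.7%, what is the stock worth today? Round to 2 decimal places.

Three-stage DDM. Project D₁…D_4; terminal Gordon value at t=4 with g = 0.0244; discount at r = 0.107.
D_1 = 14.2143
D_2 = 18.0237
D_3 = 19.6098
D_4 = 21.3355
TV_4 = 21.8560/(0.107−0.0244) = 264.6010
P₀ = Σ Dₜ/(1+r)ᵗ + TV_4/(1+r)^4 = 232.4089

€232.41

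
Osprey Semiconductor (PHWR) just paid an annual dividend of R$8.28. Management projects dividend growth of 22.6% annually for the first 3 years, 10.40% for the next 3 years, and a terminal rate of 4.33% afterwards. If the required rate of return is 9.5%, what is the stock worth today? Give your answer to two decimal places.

R$307.06

Three-stage DDM. Project D₁…D_6; terminal Gordon value at t=6 with g = 0.0433; discount at r = 0.095.
D_1 = 10.1513
D_2 = 12.4455
D_3 = 15.2581
D_4 = 16.8450
D_5 = 18.5969
D_6 = 20.5309
TV_6 = 21.4199/(0.095−0.0433) = 414.3121
P₀ = Σ Dₜ/(1+r)ᵗ + TV_6/(1+r)^6 = 307.0615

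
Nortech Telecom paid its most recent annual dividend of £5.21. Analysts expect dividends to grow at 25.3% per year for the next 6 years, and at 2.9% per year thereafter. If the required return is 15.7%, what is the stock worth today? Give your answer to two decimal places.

£109.27

Two-stage DDM. Project D₁…D_6 at 0.253, terminal growth 0.029, discount at r = 0.157.
D_1 = 6.5281
D_2 = 8.1797
D_3 = 10.2492
D_4 = 12.8423
D_5 = 16.0914
D_6 = 20.1625
Terminal value at t=6: TV = D_7/(r−g) = 20.7472/(0.157−0.029) = 162.0875
P₀ = 6.5281/(1+0.157)^1 + 8.1797/(1+0.157)^2 + 10.2492/(1+0.157)^3 + 12.8423/(1+0.157)^4 + 16.0914/(1+0.157)^5 + 20.1625/(1+0.157)^6 + 162.0875/(1+0.157)^6 = 109.2723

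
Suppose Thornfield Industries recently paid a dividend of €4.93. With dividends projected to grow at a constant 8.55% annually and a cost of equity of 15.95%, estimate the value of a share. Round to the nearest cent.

Gordon growth model: P₀ = D₁/(r − g). D₁ = 4.93 × (1 + 0.0855) = 5.3515.
P₀ = 5.3515 / (0.1595 − 0.0855) = 5.3515 / 0.074 = 72.3178

€72.32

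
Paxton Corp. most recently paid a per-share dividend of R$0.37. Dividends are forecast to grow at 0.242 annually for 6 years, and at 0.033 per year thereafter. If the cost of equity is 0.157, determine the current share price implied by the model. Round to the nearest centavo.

Two-stage DDM. Project D₁…D_6 at 0.242, terminal growth 0.033, discount at r = 0.157.
D_1 = 0.4595
D_2 = 0.5707
D_3 = 0.7089
D_4 = 0.8804
D_5 = 1.0935
D_6 = 1.3581
Terminal value at t=6: TV = D_7/(r−g) = 1.4029/(0.157−0.033) = 11.3138
P₀ = 0.4595/(1+0.157)^1 + 0.5707/(1+0.157)^2 + 0.7089/(1+0.157)^3 + 0.8804/(1+0.157)^4 + 1.0935/(1+0.157)^5 + 1.3581/(1+0.157)^6 + 11.3138/(1+0.157)^6 = 7.5825

R$7.58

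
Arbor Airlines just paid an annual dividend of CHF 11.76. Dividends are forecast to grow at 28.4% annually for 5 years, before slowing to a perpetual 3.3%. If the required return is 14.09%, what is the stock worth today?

CHF 288.26

Two-stage DDM. Project D₁…D_5 at 0.284, terminal growth 0.033, discount at r = 0.1409.
D_1 = 15.0998
D_2 = 19.3882
D_3 = 24.8944
D_4 = 31.9645
D_5 = 41.0424
Terminal value at t=5: TV = D_6/(r−g) = 42.3968/(0.1409−0.033) = 392.9265
P₀ = 15.0998/(1+0.1409)^1 + 19.3882/(1+0.1409)^2 + 24.8944/(1+0.1409)^3 + 31.9645/(1+0.1409)^4 + 41.0424/(1+0.1409)^5 + 392.9265/(1+0.1409)^5 = 288.2615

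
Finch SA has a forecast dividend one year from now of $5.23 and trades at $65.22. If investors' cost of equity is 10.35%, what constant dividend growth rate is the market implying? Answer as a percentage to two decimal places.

2.33%

From P₀ = D₁/(r − g), the implied growth is g = r − D₁/P₀.
g = 0.1035 − 5.23/65.22 = 0.1035 − 0.08019 = 0.02331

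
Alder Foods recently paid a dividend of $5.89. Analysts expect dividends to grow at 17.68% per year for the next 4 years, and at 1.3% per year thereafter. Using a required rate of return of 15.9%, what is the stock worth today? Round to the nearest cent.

Two-stage DDM. Project D₁…D_4 at 0.1768, terminal growth 0.013, discount at r = 0.159.
D_1 = 6.9314
D_2 = 8.1568
D_3 = 9.5989
D_4 = 11.2960
Terminal value at t=4: TV = D_5/(r−g) = 11.4429/(0.159−0.013) = 78.3759
P₀ = 6.9314/(1+0.159)^1 + 8.1568/(1+0.159)^2 + 9.5989/(1+0.159)^3 + 11.2960/(1+0.159)^4 + 78.3759/(1+0.159)^4 = 67.9145

$67.91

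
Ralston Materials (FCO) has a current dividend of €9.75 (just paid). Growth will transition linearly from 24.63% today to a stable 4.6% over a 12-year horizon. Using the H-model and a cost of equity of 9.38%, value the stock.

H-model: P₀ = D₀[(1+g_L) + H(g_S−g_L)]/(r−g_L), with H = 12/2 = 6.
P₀ = 9.75 × [(1+0.046) + 6×(0.2463−0.046)] / (0.0938−0.046)
   = 9.75 × 2.2478 / 0.0478 = 458.4948

€458.49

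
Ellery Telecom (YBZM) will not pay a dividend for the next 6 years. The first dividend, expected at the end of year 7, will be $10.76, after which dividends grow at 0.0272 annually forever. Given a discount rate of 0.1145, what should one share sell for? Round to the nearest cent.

Deferred-dividend DDM. At t=6 the remaining stream is a growing perpetuity with first payment D_7 = 10.76.
V_6 = D_7/(r−g) = 10.76/(0.1145−0.0272) = 123.2532
P₀ = V_6/(1+r)^6 = 123.2532/(1+0.1145)^6 = 64.3158

$64.32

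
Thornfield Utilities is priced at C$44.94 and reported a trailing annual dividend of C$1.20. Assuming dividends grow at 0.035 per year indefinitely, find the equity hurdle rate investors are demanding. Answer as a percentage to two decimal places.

6.26%

Rearranging the constant-growth DDM: r = D₁/P₀ + g.
D₁ = 1.20 × (1 + 0.035) = 1.2420.
r = 1.2420 / 44.94 + 0.035 = 0.02764 + 0.035 = 0.06264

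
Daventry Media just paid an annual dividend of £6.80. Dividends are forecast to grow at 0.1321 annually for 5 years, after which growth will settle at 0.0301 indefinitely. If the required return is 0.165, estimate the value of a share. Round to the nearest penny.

£76.22

Two-stage DDM. Project D₁…D_5 at 0.1321, terminal growth 0.0301, discount at r = 0.165.
D_1 = 7.6983
D_2 = 8.7152
D_3 = 9.8665
D_4 = 11.1699
D_5 = 12.6454
Terminal value at t=5: TV = D_6/(r−g) = 13.0260/(0.165−0.0301) = 96.5607
P₀ = 7.6983/(1+0.165)^1 + 8.7152/(1+0.165)^2 + 9.8665/(1+0.165)^3 + 11.1699/(1+0.165)^4 + 12.6454/(1+0.165)^5 + 96.5607/(1+0.165)^5 = 76.2213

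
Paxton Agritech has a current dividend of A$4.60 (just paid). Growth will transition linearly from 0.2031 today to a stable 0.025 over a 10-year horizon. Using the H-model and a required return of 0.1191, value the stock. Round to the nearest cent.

A$93.64

H-model: P₀ = D₀[(1+g_L) + H(g_S−g_L)]/(r−g_L), with H = 10/2 = 5.
P₀ = 4.60 × [(1+0.025) + 5×(0.2031−0.025)] / (0.1191−0.025)
   = 4.60 × 1.9155 / 0.0941 = 93.6376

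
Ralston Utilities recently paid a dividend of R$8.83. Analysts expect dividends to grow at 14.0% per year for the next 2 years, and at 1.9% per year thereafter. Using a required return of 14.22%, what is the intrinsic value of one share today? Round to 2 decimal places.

R$90.36

Two-stage DDM. Project D₁…D_2 at 0.14, terminal growth 0.019, discount at r = 0.1422.
D_1 = 10.0662
D_2 = 11.4755
Terminal value at t=2: TV = D_3/(r−g) = 11.6935/(0.1422−0.019) = 94.9148
P₀ = 10.0662/(1+0.1422)^1 + 11.4755/(1+0.1422)^2 + 94.9148/(1+0.1422)^2 = 90.3618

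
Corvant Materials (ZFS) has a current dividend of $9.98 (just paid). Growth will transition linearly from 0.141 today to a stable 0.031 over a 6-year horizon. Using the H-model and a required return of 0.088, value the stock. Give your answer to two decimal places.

H-model: P₀ = D₀[(1+g_L) + H(g_S−g_L)]/(r−g_L), with H = 6/2 = 3.
P₀ = 9.98 × [(1+0.031) + 3×(0.141−0.031)] / (0.088−0.031)
   = 9.98 × 1.3610 / 0.057 = 238.2944

$238.29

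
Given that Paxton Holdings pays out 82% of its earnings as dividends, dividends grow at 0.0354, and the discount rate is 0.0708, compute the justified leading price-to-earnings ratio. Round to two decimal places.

Justified leading P/E = b/(r−g) = 0.82/(0.0708−0.0354) = 23.1638

23.16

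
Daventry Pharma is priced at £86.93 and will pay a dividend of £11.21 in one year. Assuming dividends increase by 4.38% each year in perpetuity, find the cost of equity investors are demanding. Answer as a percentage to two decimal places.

Rearranging the constant-growth DDM: r = D₁/P₀ + g.
r = 11.2100 / 86.93 + 0.0438 = 0.12895 + 0.0438 = 0.17275

17.28%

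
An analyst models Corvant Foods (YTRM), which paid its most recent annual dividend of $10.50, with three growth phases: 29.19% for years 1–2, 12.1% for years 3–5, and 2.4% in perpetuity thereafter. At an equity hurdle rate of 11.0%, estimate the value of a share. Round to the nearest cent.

Three-stage DDM. Project D₁…D_5; terminal Gordon value at t=5 with g = 0.024; discount at r = 0.11.
D_1 = 13.5649
D_2 = 17.5246
D_3 = 19.6450
D_4 = 22.0221
D_5 = 24.6868
TV_5 = 25.2792/(0.11−0.024) = 293.9446
P₀ = Σ Dₜ/(1+r)ᵗ + TV_5/(1+r)^5 = 244.4071

$244.41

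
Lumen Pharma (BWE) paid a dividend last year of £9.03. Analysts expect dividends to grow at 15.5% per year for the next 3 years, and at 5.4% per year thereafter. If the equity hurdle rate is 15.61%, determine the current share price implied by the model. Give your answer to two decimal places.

£119.99

Two-stage DDM. Project D₁…D_3 at 0.155, terminal growth 0.054, discount at r = 0.1561.
D_1 = 10.4296
D_2 = 12.0462
D_3 = 13.9134
Terminal value at t=3: TV = D_4/(r−g) = 14.6647/(0.1561−0.054) = 143.6311
P₀ = 10.4296/(1+0.1561)^1 + 12.0462/(1+0.1561)^2 + 13.9134/(1+0.1561)^3 + 143.6311/(1+0.1561)^3 = 119.9913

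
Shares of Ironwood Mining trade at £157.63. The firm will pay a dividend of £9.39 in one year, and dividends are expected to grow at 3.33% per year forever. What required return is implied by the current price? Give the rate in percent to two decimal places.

Rearranging the constant-growth DDM: r = D₁/P₀ + g.
r = 9.3900 / 157.63 + 0.0333 = 0.05957 + 0.0333 = 0.09287

9.29%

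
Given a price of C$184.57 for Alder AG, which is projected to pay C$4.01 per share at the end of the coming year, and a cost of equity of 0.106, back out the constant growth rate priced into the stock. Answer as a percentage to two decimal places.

8.43%

From P₀ = D₁/(r − g), the implied growth is g = r − D₁/P₀.
g = 0.106 − 4.01/184.57 = 0.106 − 0.02173 = 0.08427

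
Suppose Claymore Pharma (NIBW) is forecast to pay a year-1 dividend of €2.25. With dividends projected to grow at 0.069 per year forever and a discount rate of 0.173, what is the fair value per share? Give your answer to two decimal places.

€21.63

Gordon growth model: P₀ = D₁/(r − g), with D₁ = 2.25 given directly.
P₀ = 2.2500 / (0.173 − 0.069) = 2.2500 / 0.104 = 21.6346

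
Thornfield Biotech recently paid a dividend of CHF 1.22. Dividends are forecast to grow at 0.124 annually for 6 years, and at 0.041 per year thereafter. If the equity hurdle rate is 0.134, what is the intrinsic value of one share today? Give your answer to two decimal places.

CHF 20.05

Two-stage DDM. Project D₁…D_6 at 0.124, terminal growth 0.041, discount at r = 0.134.
D_1 = 1.3713
D_2 = 1.5413
D_3 = 1.7324
D_4 = 1.9473
D_5 = 2.1887
D_6 = 2.4601
Terminal value at t=6: TV = D_7/(r−g) = 2.5610/(0.134−0.041) = 27.5376
P₀ = 1.3713/(1+0.134)^1 + 1.5413/(1+0.134)^2 + 1.7324/(1+0.134)^3 + 1.9473/(1+0.134)^4 + 2.1887/(1+0.134)^5 + 2.4601/(1+0.134)^6 + 27.5376/(1+0.134)^6 = 20.0467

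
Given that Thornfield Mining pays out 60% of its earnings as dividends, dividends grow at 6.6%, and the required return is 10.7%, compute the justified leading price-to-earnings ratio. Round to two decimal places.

14.63

Justified leading P/E = b/(r−g) = 0.60/(0.107−0.066) = 14.6341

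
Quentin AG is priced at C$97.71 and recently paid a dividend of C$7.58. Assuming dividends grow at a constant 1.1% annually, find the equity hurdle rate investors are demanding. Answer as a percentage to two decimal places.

8.94%

Rearranging the constant-growth DDM: r = D₁/P₀ + g.
D₁ = 7.58 × (1 + 0.011) = 7.6634.
r = 7.6634 / 97.71 + 0.011 = 0.07843 + 0.011 = 0.08943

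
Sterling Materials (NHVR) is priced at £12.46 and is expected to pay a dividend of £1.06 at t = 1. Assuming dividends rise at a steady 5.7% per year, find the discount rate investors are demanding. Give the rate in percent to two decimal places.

14.21%

Rearranging the constant-growth DDM: r = D₁/P₀ + g.
r = 1.0600 / 12.46 + 0.057 = 0.08507 + 0.057 = 0.14207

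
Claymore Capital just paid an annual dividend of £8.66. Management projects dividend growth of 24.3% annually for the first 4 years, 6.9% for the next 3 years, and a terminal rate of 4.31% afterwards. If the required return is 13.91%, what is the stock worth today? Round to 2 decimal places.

Three-stage DDM. Project D₁…D_7; terminal Gordon value at t=7 with g = 0.0431; discount at r = 0.1391.
D_1 = 10.7644
D_2 = 13.3801
D_3 = 16.6315
D_4 = 20.6729
D_5 = 22.0994
D_6 = 23.6242
D_7 = 25.2543
TV_7 = 26.3428/(0.1391−0.0431) = 274.4039
P₀ = Σ Dₜ/(1+r)ᵗ + TV_7/(1+r)^7 = 186.0486

£186.05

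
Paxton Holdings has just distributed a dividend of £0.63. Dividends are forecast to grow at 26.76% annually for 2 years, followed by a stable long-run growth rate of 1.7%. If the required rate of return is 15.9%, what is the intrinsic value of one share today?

£6.84

Two-stage DDM. Project D₁…D_2 at 0.2676, terminal growth 0.017, discount at r = 0.159.
D_1 = 0.7986
D_2 = 1.0123
Terminal value at t=2: TV = D_3/(r−g) = 1.0295/(0.159−0.017) = 7.2500
P₀ = 0.7986/(1+0.159)^1 + 1.0123/(1+0.159)^2 + 7.2500/(1+0.159)^2 = 6.8399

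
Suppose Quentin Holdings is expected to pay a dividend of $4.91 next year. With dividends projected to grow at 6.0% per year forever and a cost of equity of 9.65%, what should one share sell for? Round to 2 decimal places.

$134.52

Gordon growth model: P₀ = D₁/(r − g), with D₁ = 4.91 given directly.
P₀ = 4.9100 / (0.0965 − 0.06) = 4.9100 / 0.0365 = 134.5205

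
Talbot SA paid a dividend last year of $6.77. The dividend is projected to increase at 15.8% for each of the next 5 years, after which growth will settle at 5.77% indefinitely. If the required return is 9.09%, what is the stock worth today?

$331.32

Two-stage DDM. Project D₁…D_5 at 0.158, terminal growth 0.0577, discount at r = 0.0909.
D_1 = 7.8397
D_2 = 9.0783
D_3 = 10.5127
D_4 = 12.1737
D_5 = 14.0972
Terminal value at t=5: TV = D_6/(r−g) = 14.9106/(0.0909−0.0577) = 449.1133
P₀ = 7.8397/(1+0.0909)^1 + 9.0783/(1+0.0909)^2 + 10.5127/(1+0.0909)^3 + 12.1737/(1+0.0909)^4 + 14.0972/(1+0.0909)^5 + 449.1133/(1+0.0909)^5 = 331.3234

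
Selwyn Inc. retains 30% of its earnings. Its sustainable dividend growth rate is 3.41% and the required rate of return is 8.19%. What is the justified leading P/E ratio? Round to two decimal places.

Payout ratio b = 1 − 0.30 = 0.70.
Justified leading P/E = b/(r−g) = 0.70/(0.0819−0.0341) = 14.6444

14.64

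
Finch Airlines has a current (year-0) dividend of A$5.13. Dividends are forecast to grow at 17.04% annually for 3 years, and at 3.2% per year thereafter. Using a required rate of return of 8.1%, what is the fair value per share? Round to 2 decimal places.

Two-stage DDM. Project D₁…D_3 at 0.1704, terminal growth 0.032, discount at r = 0.081.
D_1 = 6.0042
D_2 = 7.0273
D_3 = 8.2247
Terminal value at t=3: TV = D_4/(r−g) = 8.4879/(0.081−0.032) = 173.2223
P₀ = 6.0042/(1+0.081)^1 + 7.0273/(1+0.081)^2 + 8.2247/(1+0.081)^3 + 173.2223/(1+0.081)^3 = 155.2070

A$155.21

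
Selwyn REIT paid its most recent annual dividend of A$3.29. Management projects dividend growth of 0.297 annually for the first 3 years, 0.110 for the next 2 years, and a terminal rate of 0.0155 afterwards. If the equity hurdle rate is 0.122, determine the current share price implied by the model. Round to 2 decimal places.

Three-stage DDM. Project D₁…D_5; terminal Gordon value at t=5 with g = 0.0155; discount at r = 0.122.
D_1 = 4.2671
D_2 = 5.5345
D_3 = 7.1782
D_4 = 7.9678
D_5 = 8.8443
TV_5 = 8.9814/(0.122−0.0155) = 84.3319
P₀ = Σ Dₜ/(1+r)ᵗ + TV_5/(1+r)^5 = 70.7103

A$70.71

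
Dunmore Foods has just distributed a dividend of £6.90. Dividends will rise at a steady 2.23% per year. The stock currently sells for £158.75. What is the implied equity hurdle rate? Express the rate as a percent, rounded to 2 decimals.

6.67%

Rearranging the constant-growth DDM: r = D₁/P₀ + g.
D₁ = 6.90 × (1 + 0.0223) = 7.0539.
r = 7.0539 / 158.75 + 0.0223 = 0.04443 + 0.0223 = 0.06673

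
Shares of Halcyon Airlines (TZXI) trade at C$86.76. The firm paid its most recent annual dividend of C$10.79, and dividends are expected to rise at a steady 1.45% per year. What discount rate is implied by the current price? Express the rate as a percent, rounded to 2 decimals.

Rearranging the constant-growth DDM: r = D₁/P₀ + g.
D₁ = 10.79 × (1 + 0.0145) = 10.9465.
r = 10.9465 / 86.76 + 0.0145 = 0.12617 + 0.0145 = 0.14067

14.07%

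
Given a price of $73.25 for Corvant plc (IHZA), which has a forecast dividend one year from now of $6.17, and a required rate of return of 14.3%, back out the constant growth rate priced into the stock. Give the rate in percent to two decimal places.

From P₀ = D₁/(r − g), the implied growth is g = r − D₁/P₀.
g = 0.143 − 6.17/73.25 = 0.143 − 0.08423 = 0.05877

5.88%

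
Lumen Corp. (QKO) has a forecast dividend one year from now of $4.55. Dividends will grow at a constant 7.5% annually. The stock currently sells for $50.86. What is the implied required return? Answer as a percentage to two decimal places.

16.45%

Rearranging the constant-growth DDM: r = D₁/P₀ + g.
r = 4.5500 / 50.86 + 0.075 = 0.08946 + 0.075 = 0.16446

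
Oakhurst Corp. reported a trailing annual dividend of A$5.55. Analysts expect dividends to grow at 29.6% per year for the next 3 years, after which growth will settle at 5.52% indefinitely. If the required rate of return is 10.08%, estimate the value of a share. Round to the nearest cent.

Two-stage DDM. Project D₁…D_3 at 0.296, terminal growth 0.0552, discount at r = 0.1008.
D_1 = 7.1928
D_2 = 9.3219
D_3 = 12.0811
Terminal value at t=3: TV = D_4/(r−g) = 12.7480/(0.1008−0.0552) = 279.5619
P₀ = 7.1928/(1+0.1008)^1 + 9.3219/(1+0.1008)^2 + 12.0811/(1+0.1008)^3 + 279.5619/(1+0.1008)^3 = 232.8653

A$232.87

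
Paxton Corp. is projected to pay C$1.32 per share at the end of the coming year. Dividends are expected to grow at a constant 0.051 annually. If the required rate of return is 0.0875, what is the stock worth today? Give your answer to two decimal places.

C$36.16

Gordon growth model: P₀ = D₁/(r − g), with D₁ = 1.32 given directly.
P₀ = 1.3200 / (0.0875 − 0.051) = 1.3200 / 0.0365 = 36.1644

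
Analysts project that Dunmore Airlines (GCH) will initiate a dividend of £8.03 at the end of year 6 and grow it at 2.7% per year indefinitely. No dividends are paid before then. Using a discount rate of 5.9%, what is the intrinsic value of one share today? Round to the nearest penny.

Deferred-dividend DDM. At t=5 the remaining stream is a growing perpetuity with first payment D_6 = 8.03.
V_5 = D_6/(r−g) = 8.03/(0.059−0.027) = 250.9375
P₀ = V_5/(1+r)^5 = 250.9375/(1+0.059)^5 = 188.4021

£188.40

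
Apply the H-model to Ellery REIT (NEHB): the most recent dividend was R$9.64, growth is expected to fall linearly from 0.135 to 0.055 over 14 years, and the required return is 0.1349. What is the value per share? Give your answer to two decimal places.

H-model: P₀ = D₀[(1+g_L) + H(g_S−g_L)]/(r−g_L), with H = 14/2 = 7.
P₀ = 9.64 × [(1+0.055) + 7×(0.135−0.055)] / (0.1349−0.055)
   = 9.64 × 1.6150 / 0.0799 = 194.8511

R$194.85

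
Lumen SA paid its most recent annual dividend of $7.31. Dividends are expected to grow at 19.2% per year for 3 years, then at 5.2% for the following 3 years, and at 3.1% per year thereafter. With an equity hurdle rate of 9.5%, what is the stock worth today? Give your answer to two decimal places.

Three-stage DDM. Project D₁…D_6; terminal Gordon value at t=6 with g = 0.031; discount at r = 0.095.
D_1 = 8.7135
D_2 = 10.3865
D_3 = 12.3807
D_4 = 13.0245
D_5 = 13.7018
D_6 = 14.4143
TV_6 = 14.8611/(0.095−0.031) = 232.2053
P₀ = Σ Dₜ/(1+r)ᵗ + TV_6/(1+r)^6 = 186.8812

$186.88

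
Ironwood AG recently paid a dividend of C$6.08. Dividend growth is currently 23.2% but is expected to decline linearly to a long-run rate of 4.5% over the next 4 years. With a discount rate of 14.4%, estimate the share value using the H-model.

H-model: P₀ = D₀[(1+g_L) + H(g_S−g_L)]/(r−g_L), with H = 4/2 = 2.
P₀ = 6.08 × [(1+0.045) + 2×(0.232−0.045)] / (0.144−0.045)
   = 6.08 × 1.4190 / 0.099 = 87.1467

C$87.15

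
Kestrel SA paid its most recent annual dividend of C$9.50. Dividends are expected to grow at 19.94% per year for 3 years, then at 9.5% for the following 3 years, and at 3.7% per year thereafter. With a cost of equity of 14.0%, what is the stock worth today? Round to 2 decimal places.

Three-stage DDM. Project D₁…D_6; terminal Gordon value at t=6 with g = 0.037; discount at r = 0.14.
D_1 = 11.3943
D_2 = 13.6663
D_3 = 16.3914
D_4 = 17.9486
D_5 = 19.6537
D_6 = 21.5208
TV_6 = 22.3171/(0.14−0.037) = 216.6704
P₀ = Σ Dₜ/(1+r)ᵗ + TV_6/(1+r)^6 = 160.9257

C$160.93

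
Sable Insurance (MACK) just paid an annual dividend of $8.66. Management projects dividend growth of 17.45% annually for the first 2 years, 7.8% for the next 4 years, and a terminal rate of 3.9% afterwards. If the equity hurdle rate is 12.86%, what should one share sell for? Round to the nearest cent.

Three-stage DDM. Project D₁…D_6; terminal Gordon value at t=6 with g = 0.039; discount at r = 0.1286.
D_1 = 10.1712
D_2 = 11.9460
D_3 = 12.8778
D_4 = 13.8823
D_5 = 14.9651
D_6 = 16.1324
TV_6 = 16.7616/(0.1286−0.039) = 187.0710
P₀ = Σ Dₜ/(1+r)ᵗ + TV_6/(1+r)^6 = 142.4098

$142.41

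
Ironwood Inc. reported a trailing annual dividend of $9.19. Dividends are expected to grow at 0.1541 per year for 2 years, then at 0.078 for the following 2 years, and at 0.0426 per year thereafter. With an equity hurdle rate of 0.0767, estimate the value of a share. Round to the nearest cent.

Three-stage DDM. Project D₁…D_4; terminal Gordon value at t=4 with g = 0.0426; discount at r = 0.0767.
D_1 = 10.6062
D_2 = 12.2406
D_3 = 13.1954
D_4 = 14.2246
TV_4 = 14.8306/(0.0767−0.0426) = 434.9139
P₀ = Σ Dₜ/(1+r)ᵗ + TV_4/(1+r)^4 = 365.1770

$365.18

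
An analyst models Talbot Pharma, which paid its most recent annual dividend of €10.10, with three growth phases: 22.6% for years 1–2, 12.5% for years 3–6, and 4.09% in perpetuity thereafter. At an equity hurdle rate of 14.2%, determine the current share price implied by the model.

Three-stage DDM. Project D₁…D_6; terminal Gordon value at t=6 with g = 0.0409; discount at r = 0.142.
D_1 = 12.3826
D_2 = 15.1811
D_3 = 17.0787
D_4 = 19.2135
D_5 = 21.6152
D_6 = 24.3171
TV_6 = 25.3117/(0.142−0.0409) = 250.3631
P₀ = Σ Dₜ/(1+r)ᵗ + TV_6/(1+r)^6 = 180.2067

€180.21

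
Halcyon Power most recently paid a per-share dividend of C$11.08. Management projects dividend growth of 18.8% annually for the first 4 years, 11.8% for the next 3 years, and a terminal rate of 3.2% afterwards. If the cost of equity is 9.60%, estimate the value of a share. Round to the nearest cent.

C$363.98

Three-stage DDM. Project D₁…D_7; terminal Gordon value at t=7 with g = 0.032; discount at r = 0.096.
D_1 = 13.1630
D_2 = 15.6377
D_3 = 18.5776
D_4 = 22.0702
D_5 = 24.6744
D_6 = 27.5860
D_7 = 30.8412
TV_7 = 31.8281/(0.096−0.032) = 497.3140
P₀ = Σ Dₜ/(1+r)ᵗ + TV_7/(1+r)^7 = 363.9804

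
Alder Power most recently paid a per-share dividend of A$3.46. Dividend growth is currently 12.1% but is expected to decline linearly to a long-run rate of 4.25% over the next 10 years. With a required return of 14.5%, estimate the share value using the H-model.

H-model: P₀ = D₀[(1+g_L) + H(g_S−g_L)]/(r−g_L), with H = 10/2 = 5.
P₀ = 3.46 × [(1+0.0425) + 5×(0.121−0.0425)] / (0.145−0.0425)
   = 3.46 × 1.4350 / 0.1025 = 48.4400

A$48.44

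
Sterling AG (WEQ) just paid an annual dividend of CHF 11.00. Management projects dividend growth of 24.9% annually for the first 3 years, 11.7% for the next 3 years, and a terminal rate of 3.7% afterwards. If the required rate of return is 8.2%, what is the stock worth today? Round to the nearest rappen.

CHF 527.38

Three-stage DDM. Project D₁…D_6; terminal Gordon value at t=6 with g = 0.037; discount at r = 0.082.
D_1 = 13.7390
D_2 = 17.1600
D_3 = 21.4329
D_4 = 23.9405
D_5 = 26.7415
D_6 = 29.8703
TV_6 = 30.9755/(0.082−0.037) = 688.3444
P₀ = Σ Dₜ/(1+r)ᵗ + TV_6/(1+r)^6 = 527.3754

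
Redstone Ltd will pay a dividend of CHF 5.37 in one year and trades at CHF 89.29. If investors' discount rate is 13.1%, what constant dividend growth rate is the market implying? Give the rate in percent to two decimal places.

From P₀ = D₁/(r − g), the implied growth is g = r − D₁/P₀.
g = 0.131 − 5.37/89.29 = 0.131 − 0.06014 = 0.07086

7.09%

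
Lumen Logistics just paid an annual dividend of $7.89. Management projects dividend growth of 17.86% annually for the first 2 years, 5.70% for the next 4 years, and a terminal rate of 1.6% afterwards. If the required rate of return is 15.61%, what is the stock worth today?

$84.14

Three-stage DDM. Project D₁…D_6; terminal Gordon value at t=6 with g = 0.016; discount at r = 0.1561.
D_1 = 9.2992
D_2 = 10.9600
D_3 = 11.5847
D_4 = 12.2450
D_5 = 12.9430
D_6 = 13.6807
TV_6 = 13.8996/(0.1561−0.016) = 99.2123
P₀ = Σ Dₜ/(1+r)ᵗ + TV_6/(1+r)^6 = 84.1442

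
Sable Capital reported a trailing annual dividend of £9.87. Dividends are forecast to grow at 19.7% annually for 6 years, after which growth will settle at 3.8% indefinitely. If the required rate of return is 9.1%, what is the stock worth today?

£420.13

Two-stage DDM. Project D₁…D_6 at 0.197, terminal growth 0.038, discount at r = 0.091.
D_1 = 11.8144
D_2 = 14.1418
D_3 = 16.9278
D_4 = 20.2625
D_5 = 24.2543
D_6 = 29.0323
Terminal value at t=6: TV = D_7/(r−g) = 30.1356/(0.091−0.038) = 568.5957
P₀ = 11.8144/(1+0.091)^1 + 14.1418/(1+0.091)^2 + 16.9278/(1+0.091)^3 + 20.2625/(1+0.091)^4 + 24.2543/(1+0.091)^5 + 29.0323/(1+0.091)^6 + 568.5957/(1+0.091)^6 = 420.1297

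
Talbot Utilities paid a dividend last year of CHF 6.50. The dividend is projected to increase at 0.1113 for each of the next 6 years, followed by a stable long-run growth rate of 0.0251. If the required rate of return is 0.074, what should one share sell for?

CHF 211.26

Two-stage DDM. Project D₁…D_6 at 0.1113, terminal growth 0.0251, discount at r = 0.074.
D_1 = 7.2234
D_2 = 8.0274
D_3 = 8.9209
D_4 = 9.9138
D_5 = 11.0172
D_6 = 12.2434
Terminal value at t=6: TV = D_7/(r−g) = 12.5507/(0.074−0.0251) = 256.6603
P₀ = 7.2234/(1+0.074)^1 + 8.0274/(1+0.074)^2 + 8.9209/(1+0.074)^3 + 9.9138/(1+0.074)^4 + 11.0172/(1+0.074)^5 + 12.2434/(1+0.074)^6 + 256.6603/(1+0.074)^6 = 211.2620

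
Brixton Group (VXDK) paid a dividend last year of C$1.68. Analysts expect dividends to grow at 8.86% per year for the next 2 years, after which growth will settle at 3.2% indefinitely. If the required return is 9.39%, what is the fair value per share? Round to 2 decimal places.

C$31.07

Two-stage DDM. Project D₁…D_2 at 0.0886, terminal growth 0.032, discount at r = 0.0939.
D_1 = 1.8288
D_2 = 1.9909
Terminal value at t=2: TV = D_3/(r−g) = 2.0546/(0.0939−0.032) = 33.1921
P₀ = 1.8288/(1+0.0939)^1 + 1.9909/(1+0.0939)^2 + 33.1921/(1+0.0939)^2 = 31.0739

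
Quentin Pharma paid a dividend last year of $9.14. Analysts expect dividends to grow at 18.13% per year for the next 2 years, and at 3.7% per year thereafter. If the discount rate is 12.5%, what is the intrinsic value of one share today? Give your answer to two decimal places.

$138.43

Two-stage DDM. Project D₁…D_2 at 0.1813, terminal growth 0.037, discount at r = 0.125.
D_1 = 10.7971
D_2 = 12.7546
Terminal value at t=2: TV = D_3/(r−g) = 13.2265/(0.125−0.037) = 150.3013
P₀ = 10.7971/(1+0.125)^1 + 12.7546/(1+0.125)^2 + 150.3013/(1+0.125)^2 = 138.4317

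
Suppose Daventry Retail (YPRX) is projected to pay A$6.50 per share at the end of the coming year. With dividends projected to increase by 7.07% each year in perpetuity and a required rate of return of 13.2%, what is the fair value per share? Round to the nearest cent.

A$106.04

Gordon growth model: P₀ = D₁/(r − g), with D₁ = 6.50 given directly.
P₀ = 6.5000 / (0.132 − 0.0707) = 6.5000 / 0.0613 = 106.0359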